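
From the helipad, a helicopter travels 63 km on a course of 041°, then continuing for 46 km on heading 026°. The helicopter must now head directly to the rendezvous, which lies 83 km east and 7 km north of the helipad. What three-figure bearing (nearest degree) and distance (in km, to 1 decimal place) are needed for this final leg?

Leg 1 (041°, 63 km): east 63 sin 41° = 41.33, north 63 cos 41° = 47.55
Leg 2 (026°, 46 km): east 46 sin 26° = 20.17, north 46 cos 26° = 41.34
Current position: (61.50, 88.89). Target: (83, 7). Remaining: Δeast = 21.50, Δnorth = -81.89.
Bearing = atan2(21.50, -81.89) mod 360° = 165.29°; distance = √((21.50)² + (-81.89)²) = 84.667 km.

165°, 84.7 km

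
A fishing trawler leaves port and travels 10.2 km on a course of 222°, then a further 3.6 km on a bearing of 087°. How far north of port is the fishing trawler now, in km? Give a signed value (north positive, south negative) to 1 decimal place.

Leg 1 (222°, 10.2 km): east 10.2 sin 222° = -6.83, north 10.2 cos 222° = -7.58
Leg 2 (087°, 3.6 km): east 3.6 sin 87° = 3.60, north 3.6 cos 87° = 0.19
Net north component: -7.39 km.

-7.4 km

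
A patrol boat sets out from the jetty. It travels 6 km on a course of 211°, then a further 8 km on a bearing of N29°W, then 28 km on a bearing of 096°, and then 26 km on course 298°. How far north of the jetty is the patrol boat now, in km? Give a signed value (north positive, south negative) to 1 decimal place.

Leg 1 (211°, 6 km): east 6 sin 211° = -3.09, north 6 cos 211° = -5.14
Leg 2 (N29°W, 8 km): east 8 sin 331° = -3.88, north 8 cos 331° = 7.00
Leg 3 (096°, 28 km): east 28 sin 96° = 27.85, north 28 cos 96° = -2.93
Leg 4 (298°, 26 km): east 26 sin 298° = -22.96, north 26 cos 298° = 12.21
Net north component: 11.13 km.

11.1 km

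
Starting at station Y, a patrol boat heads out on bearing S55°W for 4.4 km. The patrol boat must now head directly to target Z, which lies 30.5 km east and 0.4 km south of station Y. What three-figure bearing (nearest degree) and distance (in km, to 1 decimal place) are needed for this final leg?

086°, 34.2 km

Leg 1 (S55°W, 4.4 km): east 4.4 sin 235° = -3.60, north 4.4 cos 235° = -2.52
Current position: (-3.60, -2.52). Target: (30.5, -0.4). Remaining: Δeast = 34.10, Δnorth = 2.12.
Bearing = atan2(34.10, 2.12) mod 360° = 86.44°; distance = √((34.10)² + (2.12)²) = 34.170 km.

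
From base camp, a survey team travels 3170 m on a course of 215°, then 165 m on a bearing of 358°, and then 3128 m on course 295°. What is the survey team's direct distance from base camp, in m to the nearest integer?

Leg 1 (215°, 3170 m): east 3170 sin 215° = -1818.24, north 3170 cos 215° = -2596.71
Leg 2 (358°, 165 m): east 165 sin 358° = -5.76, north 165 cos 358° = 164.90
Leg 3 (295°, 3128 m): east 3128 sin 295° = -2834.93, north 3128 cos 295° = 1321.95
Net: -4658.93 east, -1109.86 north. Distance = √((-4658.93)² + (-1109.86)²) = 4789.300 m.

4789 m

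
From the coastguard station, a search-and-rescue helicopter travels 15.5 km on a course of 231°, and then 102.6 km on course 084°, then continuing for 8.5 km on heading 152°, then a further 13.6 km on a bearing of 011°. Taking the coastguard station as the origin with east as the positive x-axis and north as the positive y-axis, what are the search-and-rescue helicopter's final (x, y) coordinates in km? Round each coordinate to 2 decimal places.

Leg 1 (231°, 15.5 km): east 15.5 sin 231° = -12.05, north 15.5 cos 231° = -9.75
Leg 2 (084°, 102.6 km): east 102.6 sin 84° = 102.04, north 102.6 cos 84° = 10.72
Leg 3 (152°, 8.5 km): east 8.5 sin 152° = 3.99, north 8.5 cos 152° = -7.51
Leg 4 (011°, 13.6 km): east 13.6 sin 11° = 2.60, north 13.6 cos 11° = 13.35
Summing: 96.58 km east, 6.82 km north → (96.58, 6.82).

(96.58, 6.82)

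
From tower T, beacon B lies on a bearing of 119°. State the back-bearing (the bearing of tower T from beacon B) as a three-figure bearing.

Back-bearing = 119° + 180° = 299°.

299°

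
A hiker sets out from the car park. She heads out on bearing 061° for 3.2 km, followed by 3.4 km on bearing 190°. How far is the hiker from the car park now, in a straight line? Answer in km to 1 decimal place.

2.8 km

Leg 1 (061°, 3.2 km): east 3.2 sin 61° = 2.80, north 3.2 cos 61° = 1.55
Leg 2 (190°, 3.4 km): east 3.4 sin 190° = -0.59, north 3.4 cos 190° = -3.35
Net: 2.21 east, -1.80 north. Distance = √((2.21)² + (-1.80)²) = 2.847 km.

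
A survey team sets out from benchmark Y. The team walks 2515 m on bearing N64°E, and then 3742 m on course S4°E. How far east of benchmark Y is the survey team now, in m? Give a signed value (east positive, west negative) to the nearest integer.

Leg 1 (N64°E, 2515 m): east 2515 sin 64° = 2260.47, north 2515 cos 64° = 1102.50
Leg 2 (S4°E, 3742 m): east 3742 sin 176° = 261.03, north 3742 cos 176° = -3732.88
Net east component: 2521.50 m.

2521 m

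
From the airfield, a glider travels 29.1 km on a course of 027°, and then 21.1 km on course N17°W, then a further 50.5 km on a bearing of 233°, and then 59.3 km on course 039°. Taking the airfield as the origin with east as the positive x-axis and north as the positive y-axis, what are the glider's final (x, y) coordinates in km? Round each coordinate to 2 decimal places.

Leg 1 (027°, 29.1 km): east 29.1 sin 27° = 13.21, north 29.1 cos 27° = 25.93
Leg 2 (N17°W, 21.1 km): east 21.1 sin 343° = -6.17, north 21.1 cos 343° = 20.18
Leg 3 (233°, 50.5 km): east 50.5 sin 233° = -40.33, north 50.5 cos 233° = -30.39
Leg 4 (039°, 59.3 km): east 59.3 sin 39° = 37.32, north 59.3 cos 39° = 46.08
Summing: 4.03 km east, 61.80 km north → (4.03, 61.80).

(4.03, 61.80)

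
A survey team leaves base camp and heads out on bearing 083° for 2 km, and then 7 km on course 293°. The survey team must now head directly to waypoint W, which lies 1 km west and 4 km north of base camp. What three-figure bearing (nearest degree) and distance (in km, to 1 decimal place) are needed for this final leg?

074°, 3.6 km

Leg 1 (083°, 2 km): east 2 sin 83° = 1.99, north 2 cos 83° = 0.24
Leg 2 (293°, 7 km): east 7 sin 293° = -6.44, north 7 cos 293° = 2.74
Current position: (-4.46, 2.98). Target: (-1, 4). Remaining: Δeast = 3.46, Δnorth = 1.02.
Bearing = atan2(3.46, 1.02) mod 360° = 73.55°; distance = √((3.46)² + (1.02)²) = 3.606 km.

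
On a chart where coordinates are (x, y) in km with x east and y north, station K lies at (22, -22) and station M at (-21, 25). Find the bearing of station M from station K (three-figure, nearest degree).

318°

Δeast = -21 − 22 = -43.00; Δnorth = 25 − -22 = 47.00.
Bearing = atan2(Δeast, Δnorth) mod 360° = 317.54° ≈ 318°.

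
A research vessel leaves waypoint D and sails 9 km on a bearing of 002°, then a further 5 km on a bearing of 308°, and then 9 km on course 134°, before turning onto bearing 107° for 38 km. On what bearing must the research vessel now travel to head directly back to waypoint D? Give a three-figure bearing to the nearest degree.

278°

Leg 1 (002°, 9 km): east 9 sin 2° = 0.31, north 9 cos 2° = 8.99
Leg 2 (308°, 5 km): east 5 sin 308° = -3.94, north 5 cos 308° = 3.08
Leg 3 (134°, 9 km): east 9 sin 134° = 6.47, north 9 cos 134° = -6.25
Leg 4 (107°, 38 km): east 38 sin 107° = 36.34, north 38 cos 107° = -11.11
Net displacement: 39.19 east, -5.29 north. Direction back to start is (-39.19, 5.29): bearing = atan2(-39.19, 5.29) mod 360° = 277.69° ≈ 278°.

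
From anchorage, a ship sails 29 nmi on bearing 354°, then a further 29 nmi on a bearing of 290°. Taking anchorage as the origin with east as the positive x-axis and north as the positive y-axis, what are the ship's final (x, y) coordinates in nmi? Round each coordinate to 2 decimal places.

(-30.28, 38.76)

Leg 1 (354°, 29 nmi): east 29 sin 354° = -3.03, north 29 cos 354° = 28.84
Leg 2 (290°, 29 nmi): east 29 sin 290° = -27.25, north 29 cos 290° = 9.92
Summing: -30.28 nmi east, 38.76 nmi north → (-30.28, 38.76).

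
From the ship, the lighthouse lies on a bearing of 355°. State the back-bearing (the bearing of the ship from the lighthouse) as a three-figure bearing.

175°

Back-bearing = 355° − 180° = 175°.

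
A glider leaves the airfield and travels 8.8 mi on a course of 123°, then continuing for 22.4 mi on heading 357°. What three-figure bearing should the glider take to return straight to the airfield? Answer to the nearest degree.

199°

Leg 1 (123°, 8.8 mi): east 8.8 sin 123° = 7.38, north 8.8 cos 123° = -4.79
Leg 2 (357°, 22.4 mi): east 22.4 sin 357° = -1.17, north 22.4 cos 357° = 22.37
Net displacement: 6.21 east, 17.58 north. Direction back to start is (-6.21, -17.58): bearing = atan2(-6.21, -17.58) mod 360° = 199.45° ≈ 199°.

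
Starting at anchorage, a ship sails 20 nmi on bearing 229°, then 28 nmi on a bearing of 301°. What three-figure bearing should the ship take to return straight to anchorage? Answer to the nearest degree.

092°

Leg 1 (229°, 20 nmi): east 20 sin 229° = -15.09, north 20 cos 229° = -13.12
Leg 2 (301°, 28 nmi): east 28 sin 301° = -24.00, north 28 cos 301° = 14.42
Net displacement: -39.09 east, 1.30 north. Direction back to start is (39.09, -1.30): bearing = atan2(39.09, -1.30) mod 360° = 91.90° ≈ 092°.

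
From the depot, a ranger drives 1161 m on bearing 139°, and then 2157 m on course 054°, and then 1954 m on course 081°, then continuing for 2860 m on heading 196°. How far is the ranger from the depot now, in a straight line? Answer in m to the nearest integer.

4186 m

Leg 1 (139°, 1161 m): east 1161 sin 139° = 761.68, north 1161 cos 139° = -876.22
Leg 2 (054°, 2157 m): east 2157 sin 54° = 1745.05, north 2157 cos 54° = 1267.85
Leg 3 (081°, 1954 m): east 1954 sin 81° = 1929.94, north 1954 cos 81° = 305.67
Leg 4 (196°, 2860 m): east 2860 sin 196° = -788.32, north 2860 cos 196° = -2749.21
Net: 3648.35 east, -2051.90 north. Distance = √((3648.35)² + (-2051.90)²) = 4185.784 m.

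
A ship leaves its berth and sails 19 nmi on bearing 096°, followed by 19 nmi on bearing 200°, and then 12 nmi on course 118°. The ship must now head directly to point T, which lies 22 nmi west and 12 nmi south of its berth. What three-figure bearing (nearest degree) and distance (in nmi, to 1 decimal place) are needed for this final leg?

287°, 47.0 nmi

Leg 1 (096°, 19 nmi): east 19 sin 96° = 18.90, north 19 cos 96° = -1.99
Leg 2 (200°, 19 nmi): east 19 sin 200° = -6.50, north 19 cos 200° = -17.85
Leg 3 (118°, 12 nmi): east 12 sin 118° = 10.60, north 12 cos 118° = -5.63
Current position: (22.99, -25.47). Target: (-22, -12). Remaining: Δeast = -44.99, Δnorth = 13.47.
Bearing = atan2(-44.99, 13.47) mod 360° = 286.67°; distance = √((-44.99)² + (13.47)²) = 46.967 nmi.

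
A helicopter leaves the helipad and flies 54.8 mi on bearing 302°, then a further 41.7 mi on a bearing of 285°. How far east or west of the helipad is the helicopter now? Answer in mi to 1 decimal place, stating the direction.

86.8 mi west

Leg 1 (302°, 54.8 mi): east 54.8 sin 302° = -46.47, north 54.8 cos 302° = 29.04
Leg 2 (285°, 41.7 mi): east 41.7 sin 285° = -40.28, north 41.7 cos 285° = 10.79
Net east component: -86.75 mi.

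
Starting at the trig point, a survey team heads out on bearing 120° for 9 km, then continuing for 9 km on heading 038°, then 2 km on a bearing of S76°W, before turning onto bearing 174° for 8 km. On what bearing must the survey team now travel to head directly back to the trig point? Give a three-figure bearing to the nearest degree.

Leg 1 (120°, 9 km): east 9 sin 120° = 7.79, north 9 cos 120° = -4.50
Leg 2 (038°, 9 km): east 9 sin 38° = 5.54, north 9 cos 38° = 7.09
Leg 3 (S76°W, 2 km): east 2 sin 256° = -1.94, north 2 cos 256° = -0.48
Leg 4 (174°, 8 km): east 8 sin 174° = 0.84, north 8 cos 174° = -7.96
Net displacement: 12.23 east, -5.85 north. Direction back to start is (-12.23, 5.85): bearing = atan2(-12.23, 5.85) mod 360° = 295.55° ≈ 296°.

296°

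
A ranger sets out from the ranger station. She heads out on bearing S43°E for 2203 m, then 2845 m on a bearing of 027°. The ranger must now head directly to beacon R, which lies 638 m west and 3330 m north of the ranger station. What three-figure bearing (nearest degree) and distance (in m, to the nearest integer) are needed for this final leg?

Leg 1 (S43°E, 2203 m): east 2203 sin 137° = 1502.44, north 2203 cos 137° = -1611.17
Leg 2 (027°, 2845 m): east 2845 sin 27° = 1291.60, north 2845 cos 27° = 2534.91
Current position: (2794.05, 923.74). Target: (-638, 3330). Remaining: Δeast = -3432.05, Δnorth = 2406.26.
Bearing = atan2(-3432.05, 2406.26) mod 360° = 305.03°; distance = √((-3432.05)² + (2406.26)²) = 4191.541 m.

305°, 4192 m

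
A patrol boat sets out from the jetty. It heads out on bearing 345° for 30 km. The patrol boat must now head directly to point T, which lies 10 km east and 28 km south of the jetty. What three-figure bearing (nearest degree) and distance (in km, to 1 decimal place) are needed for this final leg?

Leg 1 (345°, 30 km): east 30 sin 345° = -7.76, north 30 cos 345° = 28.98
Current position: (-7.76, 28.98). Target: (10, -28). Remaining: Δeast = 17.76, Δnorth = -56.98.
Bearing = atan2(17.76, -56.98) mod 360° = 162.68°; distance = √((17.76)² + (-56.98)²) = 59.683 km.

163°, 59.7 km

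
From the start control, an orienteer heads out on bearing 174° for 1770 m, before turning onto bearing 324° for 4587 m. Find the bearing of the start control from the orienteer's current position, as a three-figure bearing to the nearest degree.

Leg 1 (174°, 1770 m): east 1770 sin 174° = 185.02, north 1770 cos 174° = -1760.30
Leg 2 (324°, 4587 m): east 4587 sin 324° = -2696.17, north 4587 cos 324° = 3710.96
Net displacement: -2511.16 east, 1950.66 north. Direction back to start is (2511.16, -1950.66): bearing = atan2(2511.16, -1950.66) mod 360° = 127.84° ≈ 128°.

128°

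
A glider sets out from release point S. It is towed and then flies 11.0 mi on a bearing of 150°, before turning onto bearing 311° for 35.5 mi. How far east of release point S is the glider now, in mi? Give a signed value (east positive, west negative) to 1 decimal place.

-21.3 mi

Leg 1 (150°, 11.0 mi): east 11.0 sin 150° = 5.50, north 11.0 cos 150° = -9.53
Leg 2 (311°, 35.5 mi): east 35.5 sin 311° = -26.79, north 35.5 cos 311° = 23.29
Net east component: -21.29 mi.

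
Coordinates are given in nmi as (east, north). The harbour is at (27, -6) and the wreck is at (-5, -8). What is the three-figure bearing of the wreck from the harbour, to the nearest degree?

266°

Δeast = -5 − 27 = -32.00; Δnorth = -8 − -6 = -2.00.
Bearing = atan2(Δeast, Δnorth) mod 360° = 266.42° ≈ 266°.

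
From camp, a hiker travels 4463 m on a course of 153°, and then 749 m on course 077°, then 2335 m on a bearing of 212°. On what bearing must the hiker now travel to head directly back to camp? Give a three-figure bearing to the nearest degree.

Leg 1 (153°, 4463 m): east 4463 sin 153° = 2026.16, north 4463 cos 153° = -3976.56
Leg 2 (077°, 749 m): east 749 sin 77° = 729.80, north 749 cos 77° = 168.49
Leg 3 (212°, 2335 m): east 2335 sin 212° = -1237.36, north 2335 cos 212° = -1980.19
Net displacement: 1518.60 east, -5788.27 north. Direction back to start is (-1518.60, 5788.27): bearing = atan2(-1518.60, 5788.27) mod 360° = 345.30° ≈ 345°.

345°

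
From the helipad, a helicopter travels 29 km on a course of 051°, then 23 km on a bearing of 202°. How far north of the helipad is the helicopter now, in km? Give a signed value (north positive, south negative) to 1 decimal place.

-3.1 km

Leg 1 (051°, 29 km): east 29 sin 51° = 22.54, north 29 cos 51° = 18.25
Leg 2 (202°, 23 km): east 23 sin 202° = -8.62, north 23 cos 202° = -21.33
Net north component: -3.07 km.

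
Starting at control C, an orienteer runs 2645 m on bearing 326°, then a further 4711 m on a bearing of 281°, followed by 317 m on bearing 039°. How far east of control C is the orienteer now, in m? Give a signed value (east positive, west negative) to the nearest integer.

Leg 1 (326°, 2645 m): east 2645 sin 326° = -1479.07, north 2645 cos 326° = 2192.80
Leg 2 (281°, 4711 m): east 4711 sin 281° = -4624.45, north 4711 cos 281° = 898.90
Leg 3 (039°, 317 m): east 317 sin 39° = 199.49, north 317 cos 39° = 246.36
Net east component: -5904.02 m.

-5904 m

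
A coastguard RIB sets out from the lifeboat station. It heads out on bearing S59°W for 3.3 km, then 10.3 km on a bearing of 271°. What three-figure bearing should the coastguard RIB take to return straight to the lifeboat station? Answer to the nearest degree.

083°

Leg 1 (S59°W, 3.3 km): east 3.3 sin 239° = -2.83, north 3.3 cos 239° = -1.70
Leg 2 (271°, 10.3 km): east 10.3 sin 271° = -10.30, north 10.3 cos 271° = 0.18
Net displacement: -13.13 east, -1.52 north. Direction back to start is (13.13, 1.52): bearing = atan2(13.13, 1.52) mod 360° = 83.40° ≈ 083°.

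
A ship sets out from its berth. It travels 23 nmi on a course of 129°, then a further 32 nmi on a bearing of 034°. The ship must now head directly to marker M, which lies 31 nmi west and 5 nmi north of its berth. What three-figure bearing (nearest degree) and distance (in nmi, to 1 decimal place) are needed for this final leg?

264°, 67.1 nmi

Leg 1 (129°, 23 nmi): east 23 sin 129° = 17.87, north 23 cos 129° = -14.47
Leg 2 (034°, 32 nmi): east 32 sin 34° = 17.89, north 32 cos 34° = 26.53
Current position: (35.77, 12.05). Target: (-31, 5). Remaining: Δeast = -66.77, Δnorth = -7.05.
Bearing = atan2(-66.77, -7.05) mod 360° = 263.97°; distance = √((-66.77)² + (-7.05)²) = 67.140 nmi.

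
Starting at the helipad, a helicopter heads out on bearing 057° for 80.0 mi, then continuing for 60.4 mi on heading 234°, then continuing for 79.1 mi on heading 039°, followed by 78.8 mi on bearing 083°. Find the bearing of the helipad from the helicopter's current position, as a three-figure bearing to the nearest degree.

242°

Leg 1 (057°, 80.0 mi): east 80.0 sin 57° = 67.09, north 80.0 cos 57° = 43.57
Leg 2 (234°, 60.4 mi): east 60.4 sin 234° = -48.86, north 60.4 cos 234° = -35.50
Leg 3 (039°, 79.1 mi): east 79.1 sin 39° = 49.78, north 79.1 cos 39° = 61.47
Leg 4 (083°, 78.8 mi): east 78.8 sin 83° = 78.21, north 78.8 cos 83° = 9.60
Net displacement: 146.22 east, 79.14 north. Direction back to start is (-146.22, -79.14): bearing = atan2(-146.22, -79.14) mod 360° = 241.57° ≈ 242°.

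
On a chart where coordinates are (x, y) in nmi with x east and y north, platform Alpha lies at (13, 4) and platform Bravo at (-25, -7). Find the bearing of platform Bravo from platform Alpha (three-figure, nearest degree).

254°

Δeast = -25 − 13 = -38.00; Δnorth = -7 − 4 = -11.00.
Bearing = atan2(Δeast, Δnorth) mod 360° = 253.86° ≈ 254°.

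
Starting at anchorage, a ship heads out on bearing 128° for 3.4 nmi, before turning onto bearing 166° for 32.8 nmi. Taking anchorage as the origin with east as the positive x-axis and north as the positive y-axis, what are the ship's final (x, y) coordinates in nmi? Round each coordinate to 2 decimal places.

(10.61, -33.92)

Leg 1 (128°, 3.4 nmi): east 3.4 sin 128° = 2.68, north 3.4 cos 128° = -2.09
Leg 2 (166°, 32.8 nmi): east 32.8 sin 166° = 7.94, north 32.8 cos 166° = -31.83
Summing: 10.61 nmi east, -33.92 nmi north → (10.61, -33.92).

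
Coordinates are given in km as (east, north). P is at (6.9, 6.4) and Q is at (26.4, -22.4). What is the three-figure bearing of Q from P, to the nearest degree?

146°

Δeast = 26.4 − 6.9 = 19.50; Δnorth = -22.4 − 6.4 = -28.80.
Bearing = atan2(Δeast, Δnorth) mod 360° = 145.90° ≈ 146°.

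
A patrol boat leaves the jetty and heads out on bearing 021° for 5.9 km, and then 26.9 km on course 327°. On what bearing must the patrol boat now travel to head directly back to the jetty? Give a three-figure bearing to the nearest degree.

156°

Leg 1 (021°, 5.9 km): east 5.9 sin 21° = 2.11, north 5.9 cos 21° = 5.51
Leg 2 (327°, 26.9 km): east 26.9 sin 327° = -14.65, north 26.9 cos 327° = 22.56
Net displacement: -12.54 east, 28.07 north. Direction back to start is (12.54, -28.07): bearing = atan2(12.54, -28.07) mod 360° = 155.93° ≈ 156°.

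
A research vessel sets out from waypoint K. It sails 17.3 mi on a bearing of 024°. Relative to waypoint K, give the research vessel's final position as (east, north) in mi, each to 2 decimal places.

(7.04, 15.80)

Leg 1 (024°, 17.3 mi): east 17.3 sin 24° = 7.04, north 17.3 cos 24° = 15.80
Summing: 7.04 mi east, 15.80 mi north → (7.04, 15.80).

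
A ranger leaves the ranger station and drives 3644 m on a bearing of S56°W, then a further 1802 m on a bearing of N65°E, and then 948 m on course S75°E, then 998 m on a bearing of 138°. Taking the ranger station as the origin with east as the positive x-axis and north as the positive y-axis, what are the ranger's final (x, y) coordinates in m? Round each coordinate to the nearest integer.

Leg 1 (S56°W, 3644 m): east 3644 sin 236° = -3021.01, north 3644 cos 236° = -2037.70
Leg 2 (N65°E, 1802 m): east 1802 sin 65° = 1633.17, north 1802 cos 65° = 761.56
Leg 3 (S75°E, 948 m): east 948 sin 105° = 915.70, north 948 cos 105° = -245.36
Leg 4 (138°, 998 m): east 998 sin 138° = 667.79, north 998 cos 138° = -741.66
Summing: 195.64 m east, -2263.16 m north → (196, -2263).

(196, -2263)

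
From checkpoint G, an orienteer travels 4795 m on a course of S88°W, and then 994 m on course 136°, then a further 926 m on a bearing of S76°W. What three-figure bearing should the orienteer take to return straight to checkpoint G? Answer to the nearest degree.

078°

Leg 1 (S88°W, 4795 m): east 4795 sin 268° = -4792.08, north 4795 cos 268° = -167.34
Leg 2 (136°, 994 m): east 994 sin 136° = 690.49, north 994 cos 136° = -715.02
Leg 3 (S76°W, 926 m): east 926 sin 256° = -898.49, north 926 cos 256° = -224.02
Net displacement: -5000.08 east, -1106.39 north. Direction back to start is (5000.08, 1106.39): bearing = atan2(5000.08, 1106.39) mod 360° = 77.52° ≈ 078°.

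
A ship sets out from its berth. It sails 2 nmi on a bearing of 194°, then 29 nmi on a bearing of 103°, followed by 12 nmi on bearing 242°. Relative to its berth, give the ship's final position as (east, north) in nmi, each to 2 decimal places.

Leg 1 (194°, 2 nmi): east 2 sin 194° = -0.48, north 2 cos 194° = -1.94
Leg 2 (103°, 29 nmi): east 29 sin 103° = 28.26, north 29 cos 103° = -6.52
Leg 3 (242°, 12 nmi): east 12 sin 242° = -10.60, north 12 cos 242° = -5.63
Summing: 17.18 nmi east, -14.10 nmi north → (17.18, -14.10).

(17.18, -14.10)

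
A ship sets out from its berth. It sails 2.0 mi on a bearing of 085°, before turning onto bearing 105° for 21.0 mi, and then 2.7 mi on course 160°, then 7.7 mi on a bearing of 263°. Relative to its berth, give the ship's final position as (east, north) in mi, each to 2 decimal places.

Leg 1 (085°, 2.0 mi): east 2.0 sin 85° = 1.99, north 2.0 cos 85° = 0.17
Leg 2 (105°, 21.0 mi): east 21.0 sin 105° = 20.28, north 21.0 cos 105° = -5.44
Leg 3 (160°, 2.7 mi): east 2.7 sin 160° = 0.92, north 2.7 cos 160° = -2.54
Leg 4 (263°, 7.7 mi): east 7.7 sin 263° = -7.64, north 7.7 cos 263° = -0.94
Summing: 15.56 mi east, -8.74 mi north → (15.56, -8.74).

(15.56, -8.74)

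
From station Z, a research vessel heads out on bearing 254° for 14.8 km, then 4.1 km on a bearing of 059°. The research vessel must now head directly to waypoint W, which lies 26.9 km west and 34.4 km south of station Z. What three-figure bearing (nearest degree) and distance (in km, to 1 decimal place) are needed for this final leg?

Leg 1 (254°, 14.8 km): east 14.8 sin 254° = -14.23, north 14.8 cos 254° = -4.08
Leg 2 (059°, 4.1 km): east 4.1 sin 59° = 3.51, north 4.1 cos 59° = 2.11
Current position: (-10.71, -1.97). Target: (-26.9, -34.4). Remaining: Δeast = -16.19, Δnorth = -32.43.
Bearing = atan2(-16.19, -32.43) mod 360° = 206.52°; distance = √((-16.19)² + (-32.43)²) = 36.248 km.

207°, 36.2 km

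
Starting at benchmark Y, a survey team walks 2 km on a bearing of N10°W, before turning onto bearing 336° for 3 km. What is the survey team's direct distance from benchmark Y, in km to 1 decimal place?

5.0 km

Leg 1 (N10°W, 2 km): east 2 sin 350° = -0.35, north 2 cos 350° = 1.97
Leg 2 (336°, 3 km): east 3 sin 336° = -1.22, north 3 cos 336° = 2.74
Net: -1.57 east, 4.71 north. Distance = √((-1.57)² + (4.71)²) = 4.964 km.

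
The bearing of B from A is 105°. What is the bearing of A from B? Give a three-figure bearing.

285°

Back-bearing = 105° + 180° = 285°.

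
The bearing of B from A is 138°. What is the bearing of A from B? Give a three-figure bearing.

Back-bearing = 138° + 180° = 318°.

318°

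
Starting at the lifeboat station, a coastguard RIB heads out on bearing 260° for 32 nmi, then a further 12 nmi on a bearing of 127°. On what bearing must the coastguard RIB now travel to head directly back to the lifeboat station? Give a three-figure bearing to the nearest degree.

Leg 1 (260°, 32 nmi): east 32 sin 260° = -31.51, north 32 cos 260° = -5.56
Leg 2 (127°, 12 nmi): east 12 sin 127° = 9.58, north 12 cos 127° = -7.22
Net displacement: -21.93 east, -12.78 north. Direction back to start is (21.93, 12.78): bearing = atan2(21.93, 12.78) mod 360° = 59.77° ≈ 060°.

060°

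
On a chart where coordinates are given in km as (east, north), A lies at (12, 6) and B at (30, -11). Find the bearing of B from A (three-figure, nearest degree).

133°

Δeast = 30 − 12 = 18.00; Δnorth = -11 − 6 = -17.00.
Bearing = atan2(Δeast, Δnorth) mod 360° = 133.36° ≈ 133°.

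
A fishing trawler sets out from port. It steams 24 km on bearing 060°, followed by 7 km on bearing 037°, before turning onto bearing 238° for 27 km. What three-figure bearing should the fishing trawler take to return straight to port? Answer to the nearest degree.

Leg 1 (060°, 24 km): east 24 sin 60° = 20.78, north 24 cos 60° = 12.00
Leg 2 (037°, 7 km): east 7 sin 37° = 4.21, north 7 cos 37° = 5.59
Leg 3 (238°, 27 km): east 27 sin 238° = -22.90, north 27 cos 238° = -14.31
Net displacement: 2.10 east, 3.28 north. Direction back to start is (-2.10, -3.28): bearing = atan2(-2.10, -3.28) mod 360° = 212.61° ≈ 213°.

213°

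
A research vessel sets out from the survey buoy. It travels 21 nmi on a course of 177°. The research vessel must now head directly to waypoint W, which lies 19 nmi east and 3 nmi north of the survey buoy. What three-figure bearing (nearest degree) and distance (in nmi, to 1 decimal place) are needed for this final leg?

037°, 29.9 nmi

Leg 1 (177°, 21 nmi): east 21 sin 177° = 1.10, north 21 cos 177° = -20.97
Current position: (1.10, -20.97). Target: (19, 3). Remaining: Δeast = 17.90, Δnorth = 23.97.
Bearing = atan2(17.90, 23.97) mod 360° = 36.75°; distance = √((17.90)² + (23.97)²) = 29.918 nmi.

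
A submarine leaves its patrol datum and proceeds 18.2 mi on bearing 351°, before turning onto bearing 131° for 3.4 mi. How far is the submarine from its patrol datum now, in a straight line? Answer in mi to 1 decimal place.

Leg 1 (351°, 18.2 mi): east 18.2 sin 351° = -2.85, north 18.2 cos 351° = 17.98
Leg 2 (131°, 3.4 mi): east 3.4 sin 131° = 2.57, north 3.4 cos 131° = -2.23
Net: -0.28 east, 15.75 north. Distance = √((-0.28)² + (15.75)²) = 15.748 mi.

15.7 mi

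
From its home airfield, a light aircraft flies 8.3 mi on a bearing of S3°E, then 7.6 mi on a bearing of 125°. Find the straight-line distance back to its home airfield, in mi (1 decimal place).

14.3 mi

Leg 1 (S3°E, 8.3 mi): east 8.3 sin 177° = 0.43, north 8.3 cos 177° = -8.29
Leg 2 (125°, 7.6 mi): east 7.6 sin 125° = 6.23, north 7.6 cos 125° = -4.36
Net: 6.66 east, -12.65 north. Distance = √((6.66)² + (-12.65)²) = 14.294 mi.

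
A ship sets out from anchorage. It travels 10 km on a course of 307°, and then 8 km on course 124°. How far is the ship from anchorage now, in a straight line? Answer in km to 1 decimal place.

Leg 1 (307°, 10 km): east 10 sin 307° = -7.99, north 10 cos 307° = 6.02
Leg 2 (124°, 8 km): east 8 sin 124° = 6.63, north 8 cos 124° = -4.47
Net: -1.35 east, 1.54 north. Distance = √((-1.35)² + (1.54)²) = 2.054 km.

2.1 km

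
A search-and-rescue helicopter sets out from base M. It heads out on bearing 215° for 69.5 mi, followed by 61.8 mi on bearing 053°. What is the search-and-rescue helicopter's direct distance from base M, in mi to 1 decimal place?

21.9 mi

Leg 1 (215°, 69.5 mi): east 69.5 sin 215° = -39.86, north 69.5 cos 215° = -56.93
Leg 2 (053°, 61.8 mi): east 61.8 sin 53° = 49.36, north 61.8 cos 53° = 37.19
Net: 9.49 east, -19.74 north. Distance = √((9.49)² + (-19.74)²) = 21.903 mi.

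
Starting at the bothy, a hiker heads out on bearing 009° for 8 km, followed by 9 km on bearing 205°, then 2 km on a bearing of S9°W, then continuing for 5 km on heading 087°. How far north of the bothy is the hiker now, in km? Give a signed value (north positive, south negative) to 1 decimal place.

-2.0 km

Leg 1 (009°, 8 km): east 8 sin 9° = 1.25, north 8 cos 9° = 7.90
Leg 2 (205°, 9 km): east 9 sin 205° = -3.80, north 9 cos 205° = -8.16
Leg 3 (S9°W, 2 km): east 2 sin 189° = -0.31, north 2 cos 189° = -1.98
Leg 4 (087°, 5 km): east 5 sin 87° = 4.99, north 5 cos 87° = 0.26
Net north component: -1.97 km.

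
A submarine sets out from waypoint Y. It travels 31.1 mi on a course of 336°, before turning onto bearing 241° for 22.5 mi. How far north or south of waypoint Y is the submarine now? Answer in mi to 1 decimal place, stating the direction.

Leg 1 (336°, 31.1 mi): east 31.1 sin 336° = -12.65, north 31.1 cos 336° = 28.41
Leg 2 (241°, 22.5 mi): east 22.5 sin 241° = -19.68, north 22.5 cos 241° = -10.91
Net north component: 17.50 mi.

17.5 mi north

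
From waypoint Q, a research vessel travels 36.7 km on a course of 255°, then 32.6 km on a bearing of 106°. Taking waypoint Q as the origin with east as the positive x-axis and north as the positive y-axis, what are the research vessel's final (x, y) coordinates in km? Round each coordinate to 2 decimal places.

Leg 1 (255°, 36.7 km): east 36.7 sin 255° = -35.45, north 36.7 cos 255° = -9.50
Leg 2 (106°, 32.6 km): east 32.6 sin 106° = 31.34, north 32.6 cos 106° = -8.99
Summing: -4.11 km east, -18.48 km north → (-4.11, -18.48).

(-4.11, -18.48)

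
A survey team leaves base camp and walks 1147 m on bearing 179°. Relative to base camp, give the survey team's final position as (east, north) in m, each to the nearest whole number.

Leg 1 (179°, 1147 m): east 1147 sin 179° = 20.02, north 1147 cos 179° = -1146.83
Summing: 20.02 m east, -1146.83 m north → (20, -1147).

(20, -1147)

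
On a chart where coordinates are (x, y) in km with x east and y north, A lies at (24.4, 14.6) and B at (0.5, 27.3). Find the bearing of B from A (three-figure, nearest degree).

298°

Δeast = 0.5 − 24.4 = -23.90; Δnorth = 27.3 − 14.6 = 12.70.
Bearing = atan2(Δeast, Δnorth) mod 360° = 297.99° ≈ 298°.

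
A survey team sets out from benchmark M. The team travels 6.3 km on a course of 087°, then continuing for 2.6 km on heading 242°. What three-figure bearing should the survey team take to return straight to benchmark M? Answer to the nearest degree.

283°

Leg 1 (087°, 6.3 km): east 6.3 sin 87° = 6.29, north 6.3 cos 87° = 0.33
Leg 2 (242°, 2.6 km): east 2.6 sin 242° = -2.30, north 2.6 cos 242° = -1.22
Net displacement: 4.00 east, -0.89 north. Direction back to start is (-4.00, 0.89): bearing = atan2(-4.00, 0.89) mod 360° = 282.57° ≈ 283°.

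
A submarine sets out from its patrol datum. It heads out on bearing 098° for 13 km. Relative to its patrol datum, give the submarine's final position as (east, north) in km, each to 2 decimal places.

Leg 1 (098°, 13 km): east 13 sin 98° = 12.87, north 13 cos 98° = -1.81
Summing: 12.87 km east, -1.81 km north → (12.87, -1.81).

(12.87, -1.81)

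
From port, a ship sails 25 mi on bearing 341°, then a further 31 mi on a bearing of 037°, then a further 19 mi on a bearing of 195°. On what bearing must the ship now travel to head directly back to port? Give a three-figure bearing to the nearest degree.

Leg 1 (341°, 25 mi): east 25 sin 341° = -8.14, north 25 cos 341° = 23.64
Leg 2 (037°, 31 mi): east 31 sin 37° = 18.66, north 31 cos 37° = 24.76
Leg 3 (195°, 19 mi): east 19 sin 195° = -4.92, north 19 cos 195° = -18.35
Net displacement: 5.60 east, 30.04 north. Direction back to start is (-5.60, -30.04): bearing = atan2(-5.60, -30.04) mod 360° = 190.56° ≈ 191°.

191°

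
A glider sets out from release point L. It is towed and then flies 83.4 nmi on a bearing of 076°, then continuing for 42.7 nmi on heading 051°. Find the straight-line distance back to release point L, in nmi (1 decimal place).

Leg 1 (076°, 83.4 nmi): east 83.4 sin 76° = 80.92, north 83.4 cos 76° = 20.18
Leg 2 (051°, 42.7 nmi): east 42.7 sin 51° = 33.18, north 42.7 cos 51° = 26.87
Net: 114.11 east, 47.05 north. Distance = √((114.11)² + (47.05)²) = 123.426 nmi.

123.4 nmi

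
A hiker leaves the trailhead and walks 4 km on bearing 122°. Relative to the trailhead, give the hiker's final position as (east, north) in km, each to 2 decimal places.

(3.39, -2.12)

Leg 1 (122°, 4 km): east 4 sin 122° = 3.39, north 4 cos 122° = -2.12
Summing: 3.39 km east, -2.12 km north → (3.39, -2.12).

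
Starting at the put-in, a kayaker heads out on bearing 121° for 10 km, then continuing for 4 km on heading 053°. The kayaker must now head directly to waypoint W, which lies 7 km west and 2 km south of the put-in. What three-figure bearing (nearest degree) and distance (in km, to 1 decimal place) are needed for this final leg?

Leg 1 (121°, 10 km): east 10 sin 121° = 8.57, north 10 cos 121° = -5.15
Leg 2 (053°, 4 km): east 4 sin 53° = 3.19, north 4 cos 53° = 2.41
Current position: (11.77, -2.74). Target: (-7, -2). Remaining: Δeast = -18.77, Δnorth = 0.74.
Bearing = atan2(-18.77, 0.74) mod 360° = 272.27°; distance = √((-18.77)² + (0.74)²) = 18.781 km.

272°, 18.8 km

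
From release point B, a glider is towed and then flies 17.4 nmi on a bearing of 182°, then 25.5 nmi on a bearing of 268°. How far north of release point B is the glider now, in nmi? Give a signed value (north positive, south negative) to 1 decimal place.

Leg 1 (182°, 17.4 nmi): east 17.4 sin 182° = -0.61, north 17.4 cos 182° = -17.39
Leg 2 (268°, 25.5 nmi): east 25.5 sin 268° = -25.48, north 25.5 cos 268° = -0.89
Net north component: -18.28 nmi.

-18.3 nmi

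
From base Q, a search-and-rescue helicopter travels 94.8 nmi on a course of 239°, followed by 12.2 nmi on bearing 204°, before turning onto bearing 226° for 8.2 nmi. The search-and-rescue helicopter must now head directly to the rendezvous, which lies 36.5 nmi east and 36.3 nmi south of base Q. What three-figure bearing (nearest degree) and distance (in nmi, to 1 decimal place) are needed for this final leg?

Leg 1 (239°, 94.8 nmi): east 94.8 sin 239° = -81.26, north 94.8 cos 239° = -48.83
Leg 2 (204°, 12.2 nmi): east 12.2 sin 204° = -4.96, north 12.2 cos 204° = -11.15
Leg 3 (226°, 8.2 nmi): east 8.2 sin 226° = -5.90, north 8.2 cos 226° = -5.70
Current position: (-92.12, -65.67). Target: (36.5, -36.3). Remaining: Δeast = 128.62, Δnorth = 29.37.
Bearing = atan2(128.62, 29.37) mod 360° = 77.14°; distance = √((128.62)² + (29.37)²) = 131.930 nmi.

077°, 131.9 nmi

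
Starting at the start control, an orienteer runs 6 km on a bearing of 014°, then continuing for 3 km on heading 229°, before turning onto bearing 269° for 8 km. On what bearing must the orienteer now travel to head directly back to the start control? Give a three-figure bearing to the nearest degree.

Leg 1 (014°, 6 km): east 6 sin 14° = 1.45, north 6 cos 14° = 5.82
Leg 2 (229°, 3 km): east 3 sin 229° = -2.26, north 3 cos 229° = -1.97
Leg 3 (269°, 8 km): east 8 sin 269° = -8.00, north 8 cos 269° = -0.14
Net displacement: -8.81 east, 3.71 north. Direction back to start is (8.81, -3.71): bearing = atan2(8.81, -3.71) mod 360° = 112.86° ≈ 113°.

113°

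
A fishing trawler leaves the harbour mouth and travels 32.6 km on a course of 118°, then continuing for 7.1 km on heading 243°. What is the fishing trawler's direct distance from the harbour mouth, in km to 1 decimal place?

29.1 km

Leg 1 (118°, 32.6 km): east 32.6 sin 118° = 28.78, north 32.6 cos 118° = -15.30
Leg 2 (243°, 7.1 km): east 7.1 sin 243° = -6.33, north 7.1 cos 243° = -3.22
Net: 22.46 east, -18.53 north. Distance = √((22.46)² + (-18.53)²) = 29.114 km.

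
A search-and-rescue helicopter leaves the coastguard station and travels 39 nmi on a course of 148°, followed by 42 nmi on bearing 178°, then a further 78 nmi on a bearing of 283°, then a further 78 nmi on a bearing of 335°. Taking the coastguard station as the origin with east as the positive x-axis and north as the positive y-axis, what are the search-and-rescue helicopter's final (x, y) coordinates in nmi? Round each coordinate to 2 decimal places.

(-86.83, 13.19)

Leg 1 (148°, 39 nmi): east 39 sin 148° = 20.67, north 39 cos 148° = -33.07
Leg 2 (178°, 42 nmi): east 42 sin 178° = 1.47, north 42 cos 178° = -41.97
Leg 3 (283°, 78 nmi): east 78 sin 283° = -76.00, north 78 cos 283° = 17.55
Leg 4 (335°, 78 nmi): east 78 sin 335° = -32.96, north 78 cos 335° = 70.69
Summing: -86.83 nmi east, 13.19 nmi north → (-86.83, 13.19).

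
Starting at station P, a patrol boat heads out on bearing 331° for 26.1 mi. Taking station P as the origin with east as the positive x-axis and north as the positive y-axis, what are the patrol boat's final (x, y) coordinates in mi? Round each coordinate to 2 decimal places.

Leg 1 (331°, 26.1 mi): east 26.1 sin 331° = -12.65, north 26.1 cos 331° = 22.83
Summing: -12.65 mi east, 22.83 mi north → (-12.65, 22.83).

(-12.65, 22.83)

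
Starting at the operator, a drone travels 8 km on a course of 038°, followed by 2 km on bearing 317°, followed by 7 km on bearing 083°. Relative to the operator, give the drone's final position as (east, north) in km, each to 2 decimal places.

Leg 1 (038°, 8 km): east 8 sin 38° = 4.93, north 8 cos 38° = 6.30
Leg 2 (317°, 2 km): east 2 sin 317° = -1.36, north 2 cos 317° = 1.46
Leg 3 (083°, 7 km): east 7 sin 83° = 6.95, north 7 cos 83° = 0.85
Summing: 10.51 km east, 8.62 km north → (10.51, 8.62).

(10.51, 8.62)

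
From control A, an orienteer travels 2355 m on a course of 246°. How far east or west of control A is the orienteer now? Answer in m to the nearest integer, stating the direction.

2151 m west

Leg 1 (246°, 2355 m): east 2355 sin 246° = -2151.40, north 2355 cos 246° = -957.86
Net east component: -2151.40 m.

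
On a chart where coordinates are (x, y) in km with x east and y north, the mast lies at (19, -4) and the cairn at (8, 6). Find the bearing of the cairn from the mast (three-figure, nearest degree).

Δeast = 8 − 19 = -11.00; Δnorth = 6 − -4 = 10.00.
Bearing = atan2(Δeast, Δnorth) mod 360° = 312.27° ≈ 312°.

312°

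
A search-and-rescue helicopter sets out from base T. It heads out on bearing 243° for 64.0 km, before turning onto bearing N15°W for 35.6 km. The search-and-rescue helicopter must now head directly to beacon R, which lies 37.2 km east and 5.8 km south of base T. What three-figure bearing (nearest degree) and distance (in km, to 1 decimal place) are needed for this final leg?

Leg 1 (243°, 64.0 km): east 64.0 sin 243° = -57.02, north 64.0 cos 243° = -29.06
Leg 2 (N15°W, 35.6 km): east 35.6 sin 345° = -9.21, north 35.6 cos 345° = 34.39
Current position: (-66.24, 5.33). Target: (37.2, -5.8). Remaining: Δeast = 103.44, Δnorth = -11.13.
Bearing = atan2(103.44, -11.13) mod 360° = 96.14°; distance = √((103.44)² + (-11.13)²) = 104.036 km.

096°, 104.0 km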